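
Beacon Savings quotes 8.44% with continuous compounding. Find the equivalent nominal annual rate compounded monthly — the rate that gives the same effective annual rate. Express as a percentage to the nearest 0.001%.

EAR under continuous compounding: e^0.0844 − 1 = 0.088064.
Solve (1 + r/12)^12 = 1.088064: r/12 = 1.088064^(1/12) − 1 = 0.007058, so r = 0.084698 = 8.470%.

8.470%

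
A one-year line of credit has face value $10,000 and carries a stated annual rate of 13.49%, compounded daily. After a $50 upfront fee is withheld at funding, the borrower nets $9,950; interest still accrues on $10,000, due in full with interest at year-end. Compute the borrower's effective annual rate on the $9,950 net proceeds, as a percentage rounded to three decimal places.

Amount owed after one year: 10,000 × (1 + 0.1349/365)^365 = 10,000 × 1.144394 = $11,443.94.
Effective rate on net proceeds: 11,443.94 / 9,950 − 1 = 0.150145 = 15.014%.

15.014%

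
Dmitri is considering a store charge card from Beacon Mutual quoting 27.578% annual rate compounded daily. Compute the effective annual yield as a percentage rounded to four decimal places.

EAR = (1 + 0.27578/365)^365 − 1.
= (1 + 0.000756)^365 − 1 = 1.317421 − 1 = 31.7421%.

31.7421%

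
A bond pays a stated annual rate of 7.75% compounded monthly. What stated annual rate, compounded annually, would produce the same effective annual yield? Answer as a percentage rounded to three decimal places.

8.031%

EAR = (1 + 0.0775/12)^12 − 1 = 0.080313.
Compounded annually, the equivalent nominal rate is the EAR itself: 8.031%.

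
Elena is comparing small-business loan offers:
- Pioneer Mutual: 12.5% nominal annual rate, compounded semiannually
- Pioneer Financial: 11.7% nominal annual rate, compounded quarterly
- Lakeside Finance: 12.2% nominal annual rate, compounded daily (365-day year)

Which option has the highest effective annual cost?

Lakeside Finance

Pioneer Mutual: (1 + 0.125/2)^2 − 1 = 12.891%
Pioneer Financial: (1 + 0.117/4)^4 − 1 = 12.223%
Lakeside Finance: (1 + 0.122/365)^365 − 1 = 12.973%
The highest effective annual rate is Lakeside Finance at 12.973%.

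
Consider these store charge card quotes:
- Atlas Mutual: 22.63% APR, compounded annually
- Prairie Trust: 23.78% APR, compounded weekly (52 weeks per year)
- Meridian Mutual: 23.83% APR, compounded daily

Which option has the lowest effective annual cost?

Atlas Mutual: compounded annually, EAR = 22.630%
Prairie Trust: (1 + 0.2378/52)^52 − 1 = 26.777%
Meridian Mutual: (1 + 0.2383/365)^365 − 1 = 26.899%
The lowest effective annual rate is Atlas Mutual at 22.630%.

Atlas Mutual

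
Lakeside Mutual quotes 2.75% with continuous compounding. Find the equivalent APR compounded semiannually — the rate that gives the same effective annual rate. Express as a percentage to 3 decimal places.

EAR under continuous compounding: e^0.0275 − 1 = 0.027882.
Solve (1 + r/2)^2 = 1.027882: r/2 = 1.027882^(1/2) − 1 = 0.013845, so r = 0.027690 = 2.769%.

2.769%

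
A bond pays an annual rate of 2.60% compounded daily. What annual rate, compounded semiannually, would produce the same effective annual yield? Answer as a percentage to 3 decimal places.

EAR = (1 + 0.0260/365)^365 − 1 = 0.026340.
Solve (1 + r/2)^2 = 1.026340: r/2 = 1.026340^(1/2) − 1 = 0.013084, so r = 0.026169 = 2.617%.

2.617%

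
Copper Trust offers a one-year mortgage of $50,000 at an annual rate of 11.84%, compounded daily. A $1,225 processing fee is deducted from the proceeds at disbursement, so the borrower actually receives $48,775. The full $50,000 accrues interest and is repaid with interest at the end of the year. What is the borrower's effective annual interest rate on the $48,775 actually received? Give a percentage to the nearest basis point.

15.39%

Amount owed after one year: 50,000 × (1 + 0.1184/365)^365 = 50,000 × 1.125673 = $56,283.63.
Effective rate on net proceeds: 56,283.63 / 48,775 − 1 = 0.153944 = 15.39%.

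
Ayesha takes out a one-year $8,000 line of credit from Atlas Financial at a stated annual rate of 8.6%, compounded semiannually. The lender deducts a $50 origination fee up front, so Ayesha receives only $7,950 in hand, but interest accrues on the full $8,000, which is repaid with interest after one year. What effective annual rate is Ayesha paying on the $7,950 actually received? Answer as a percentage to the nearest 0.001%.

Amount owed after one year: 8,000 × (1 + 0.086/2)^2 = 8,000 × 1.087849 = $8,702.79.
Effective rate on net proceeds: 8,702.79 / 7,950 − 1 = 0.094691 = 9.469%.

9.469%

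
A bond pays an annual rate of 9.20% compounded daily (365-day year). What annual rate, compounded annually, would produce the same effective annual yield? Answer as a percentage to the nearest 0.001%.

9.635%

EAR = (1 + 0.0920/365)^365 − 1 = 0.096352.
Compounded annually, the equivalent nominal rate is the EAR itself: 9.635%.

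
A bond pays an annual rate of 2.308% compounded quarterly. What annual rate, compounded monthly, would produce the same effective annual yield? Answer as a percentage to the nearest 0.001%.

EAR = (1 + 0.02308/4)^4 − 1 = 0.023281.
Solve (1 + r/12)^12 = 1.023281: r/12 = 1.023281^(1/12) − 1 = 0.001920, so r = 0.023036 = 2.304%.

2.304%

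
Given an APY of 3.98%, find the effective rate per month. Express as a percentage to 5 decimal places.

The per-month rate i satisfies (1 + i)^12 = 1 + 0.0398.
i = 1.0398^(1/12) − 1 = 0.0032577 = 0.32577%.

0.32577%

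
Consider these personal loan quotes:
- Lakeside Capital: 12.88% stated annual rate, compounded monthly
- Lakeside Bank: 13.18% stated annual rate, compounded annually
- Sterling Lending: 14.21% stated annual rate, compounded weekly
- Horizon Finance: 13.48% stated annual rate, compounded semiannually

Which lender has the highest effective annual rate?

Lakeside Capital: (1 + 0.1288/12)^12 − 1 = 13.668%
Lakeside Bank: compounded annually, EAR = 13.180%
Sterling Lending: (1 + 0.1421/52)^52 − 1 = 15.247%
Horizon Finance: (1 + 0.1348/2)^2 − 1 = 13.934%
The highest effective annual rate is Sterling Lending at 15.247%.

Sterling Lending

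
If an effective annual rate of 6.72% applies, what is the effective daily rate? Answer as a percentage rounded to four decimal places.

The per-day rate i satisfies (1 + i)^365 = 1 + 0.0672.
i = 1.0672^(1/365) − 1 = 0.0001782 = 0.0178%.

0.0178%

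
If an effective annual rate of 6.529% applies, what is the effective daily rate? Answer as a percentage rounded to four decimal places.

0.0173%

The per-day rate i satisfies (1 + i)^365 = 1 + 0.06529.
i = 1.06529^(1/365) − 1 = 0.0001733 = 0.0173%.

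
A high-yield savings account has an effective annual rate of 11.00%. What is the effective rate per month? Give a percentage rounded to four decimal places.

The per-month rate i satisfies (1 + i)^12 = 1 + 0.1100.
i = 1.1100^(1/12) − 1 = 0.0087346 = 0.8735%.

0.8735%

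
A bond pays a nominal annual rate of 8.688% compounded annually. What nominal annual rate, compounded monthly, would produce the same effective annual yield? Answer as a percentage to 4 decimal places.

Compounded annually, EAR = nominal = 0.086880.
Solve (1 + r/12)^12 = 1.086880: r/12 = 1.086880^(1/12) − 1 = 0.006967, so r = 0.083601 = 8.3601%.

8.3601%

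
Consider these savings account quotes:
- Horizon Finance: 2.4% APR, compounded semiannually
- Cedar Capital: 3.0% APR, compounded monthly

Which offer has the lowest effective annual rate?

Horizon Finance: (1 + 0.024/2)^2 − 1 = 2.414%
Cedar Capital: (1 + 0.030/12)^12 − 1 = 3.042%
The lowest effective annual rate is Horizon Finance at 2.414%.

Horizon Finance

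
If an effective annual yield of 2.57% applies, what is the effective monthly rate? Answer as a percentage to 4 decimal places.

The per-month rate i satisfies (1 + i)^12 = 1 + 0.0257.
i = 1.0257^(1/12) − 1 = 0.0021168 = 0.2117%.

0.2117%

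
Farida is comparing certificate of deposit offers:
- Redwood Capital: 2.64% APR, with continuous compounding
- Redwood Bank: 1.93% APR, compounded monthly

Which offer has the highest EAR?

Redwood Capital

Redwood Capital: e^0.0264 − 1 = 2.675%
Redwood Bank: (1 + 0.0193/12)^12 − 1 = 1.947%
The highest effective annual rate is Redwood Capital at 2.675%.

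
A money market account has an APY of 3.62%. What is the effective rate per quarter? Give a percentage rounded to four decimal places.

0.8930%

The per-quarter rate i satisfies (1 + i)^4 = 1 + 0.0362.
i = 1.0362^(1/4) − 1 = 0.0089297 = 0.8930%.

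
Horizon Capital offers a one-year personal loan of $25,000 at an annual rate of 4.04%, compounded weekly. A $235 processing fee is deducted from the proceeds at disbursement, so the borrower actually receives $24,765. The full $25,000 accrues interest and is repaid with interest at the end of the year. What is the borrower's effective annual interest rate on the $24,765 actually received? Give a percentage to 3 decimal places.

5.109%

Amount owed after one year: 25,000 × (1 + 0.0404/52)^52 = 25,000 × 1.041211 = $26,030.27.
Effective rate on net proceeds: 26,030.27 / 24,765 − 1 = 0.051091 = 5.109%.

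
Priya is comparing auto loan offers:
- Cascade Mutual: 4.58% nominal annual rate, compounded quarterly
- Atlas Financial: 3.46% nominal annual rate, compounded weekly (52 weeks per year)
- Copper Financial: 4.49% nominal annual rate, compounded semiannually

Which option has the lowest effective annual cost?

Cascade Mutual: (1 + 0.0458/4)^4 − 1 = 4.659%
Atlas Financial: (1 + 0.0346/52)^52 − 1 = 3.519%
Copper Financial: (1 + 0.0449/2)^2 − 1 = 4.540%
The lowest effective annual rate is Atlas Financial at 3.519%.

Atlas Financial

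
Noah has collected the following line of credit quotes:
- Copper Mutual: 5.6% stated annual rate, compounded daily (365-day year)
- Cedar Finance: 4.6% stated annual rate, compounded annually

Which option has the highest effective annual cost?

Copper Mutual: (1 + 0.056/365)^365 − 1 = 5.759%
Cedar Finance: compounded annually, EAR = 4.600%
The highest effective annual rate is Copper Mutual at 5.759%.

Copper Mutual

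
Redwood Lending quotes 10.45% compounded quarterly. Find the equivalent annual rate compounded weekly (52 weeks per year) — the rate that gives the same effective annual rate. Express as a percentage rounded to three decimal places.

10.326%

EAR = (1 + 0.1045/4)^4 − 1 = 0.108667.
Solve (1 + r/52)^52 = 1.108667: r/52 = 1.108667^(1/52) − 1 = 0.001986, so r = 0.103261 = 10.326%.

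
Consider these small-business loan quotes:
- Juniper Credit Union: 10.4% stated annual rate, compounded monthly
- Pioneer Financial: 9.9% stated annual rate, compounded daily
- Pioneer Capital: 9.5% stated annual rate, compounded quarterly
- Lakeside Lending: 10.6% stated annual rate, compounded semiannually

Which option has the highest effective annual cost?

Juniper Credit Union

Juniper Credit Union: (1 + 0.104/12)^12 − 1 = 10.910%
Pioneer Financial: (1 + 0.099/365)^365 − 1 = 10.405%
Pioneer Capital: (1 + 0.095/4)^4 − 1 = 9.844%
Lakeside Lending: (1 + 0.106/2)^2 − 1 = 10.881%
The highest effective annual rate is Juniper Credit Union at 10.910%.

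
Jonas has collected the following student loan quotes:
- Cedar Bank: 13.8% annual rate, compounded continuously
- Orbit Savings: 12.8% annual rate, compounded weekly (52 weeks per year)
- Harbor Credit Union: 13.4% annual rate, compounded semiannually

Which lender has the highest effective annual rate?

Cedar Bank

Cedar Bank: e^0.138 − 1 = 14.798%
Orbit Savings: (1 + 0.128/52)^52 − 1 = 13.637%
Harbor Credit Union: (1 + 0.134/2)^2 − 1 = 13.849%
The highest effective annual rate is Cedar Bank at 14.798%.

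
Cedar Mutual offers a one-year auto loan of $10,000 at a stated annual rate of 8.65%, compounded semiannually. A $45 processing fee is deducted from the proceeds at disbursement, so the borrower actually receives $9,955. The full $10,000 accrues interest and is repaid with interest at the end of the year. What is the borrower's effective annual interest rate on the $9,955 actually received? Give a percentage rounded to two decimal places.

9.33%

Amount owed after one year: 10,000 × (1 + 0.0865/2)^2 = 10,000 × 1.088371 = $10,883.71.
Effective rate on net proceeds: 10,883.71 / 9,955 − 1 = 0.093290 = 9.33%.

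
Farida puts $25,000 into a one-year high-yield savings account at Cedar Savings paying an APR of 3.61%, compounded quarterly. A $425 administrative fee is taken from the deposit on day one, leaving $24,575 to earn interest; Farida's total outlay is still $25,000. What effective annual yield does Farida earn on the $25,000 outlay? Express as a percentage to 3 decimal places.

1.897%

Value after one year: 24,575 × (1 + 0.0361/4)^4 = 24,575 × 1.036592 = $25,474.24.
Effective yield on the $25,000 outlay: 25,474.24 / 25,000 − 1 = 0.018970 = 1.897%.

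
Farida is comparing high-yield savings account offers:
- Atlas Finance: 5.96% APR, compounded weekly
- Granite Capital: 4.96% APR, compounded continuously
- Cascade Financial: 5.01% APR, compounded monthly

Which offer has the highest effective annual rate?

Atlas Finance

Atlas Finance: (1 + 0.0596/52)^52 − 1 = 6.138%
Granite Capital: e^0.0496 − 1 = 5.085%
Cascade Financial: (1 + 0.0501/12)^12 − 1 = 5.127%
The highest effective annual rate is Atlas Finance at 6.138%.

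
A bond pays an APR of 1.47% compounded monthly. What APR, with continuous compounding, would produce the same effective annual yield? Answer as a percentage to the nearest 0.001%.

1.469%

EAR = (1 + 0.0147/12)^12 − 1 = 0.014799.
Equivalent continuous rate: r = ln(1 + 0.014799) = 0.014691 = 1.469%.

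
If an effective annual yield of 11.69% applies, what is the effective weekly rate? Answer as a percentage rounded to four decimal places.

0.2128%

The per-week rate i satisfies (1 + i)^52 = 1 + 0.1169.
i = 1.1169^(1/52) − 1 = 0.0021284 = 0.2128%.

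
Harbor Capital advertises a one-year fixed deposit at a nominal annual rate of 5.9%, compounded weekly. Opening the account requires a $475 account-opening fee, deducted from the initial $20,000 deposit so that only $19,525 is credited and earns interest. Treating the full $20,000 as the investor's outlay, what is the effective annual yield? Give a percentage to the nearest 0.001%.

Value after one year: 19,525 × (1 + 0.059/52)^52 = 19,525 × 1.060740 = $20,710.94.
Effective yield on the $20,000 outlay: 20,710.94 / 20,000 − 1 = 0.035547 = 3.555%.

3.555%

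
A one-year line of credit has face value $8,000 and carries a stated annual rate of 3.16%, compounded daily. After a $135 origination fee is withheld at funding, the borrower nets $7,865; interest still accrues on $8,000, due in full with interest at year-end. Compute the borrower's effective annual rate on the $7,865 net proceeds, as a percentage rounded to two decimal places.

4.98%

Amount owed after one year: 8,000 × (1 + 0.0316/365)^365 = 8,000 × 1.032103 = $8,256.83.
Effective rate on net proceeds: 8,256.83 / 7,865 − 1 = 0.049819 = 4.98%.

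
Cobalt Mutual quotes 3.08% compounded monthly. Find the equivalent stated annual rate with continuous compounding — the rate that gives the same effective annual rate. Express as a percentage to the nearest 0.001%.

3.076%

EAR = (1 + 0.0308/12)^12 − 1 = 0.031239.
Equivalent continuous rate: r = ln(1 + 0.031239) = 0.030761 = 3.076%.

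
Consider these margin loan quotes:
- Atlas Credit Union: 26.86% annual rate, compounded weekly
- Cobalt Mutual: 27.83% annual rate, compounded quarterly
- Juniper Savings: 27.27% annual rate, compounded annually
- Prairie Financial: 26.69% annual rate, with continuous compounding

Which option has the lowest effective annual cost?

Atlas Credit Union: (1 + 0.2686/52)^52 − 1 = 30.723%
Cobalt Mutual: (1 + 0.2783/4)^4 − 1 = 30.871%
Juniper Savings: compounded annually, EAR = 27.270%
Prairie Financial: e^0.2669 − 1 = 30.591%
The lowest effective annual rate is Juniper Savings at 27.270%.

Juniper Savings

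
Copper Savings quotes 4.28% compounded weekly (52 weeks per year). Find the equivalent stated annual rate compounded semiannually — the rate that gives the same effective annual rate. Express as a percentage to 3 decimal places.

4.324%

EAR = (1 + 0.0428/52)^52 − 1 = 0.043711.
Solve (1 + r/2)^2 = 1.043711: r/2 = 1.043711^(1/2) − 1 = 0.021622, so r = 0.043243 = 4.324%.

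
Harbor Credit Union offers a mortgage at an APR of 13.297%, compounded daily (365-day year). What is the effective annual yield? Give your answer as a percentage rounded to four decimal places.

EAR = (1 + 0.13297/365)^365 − 1.
= (1 + 0.000364)^365 − 1 = 1.142188 − 1 = 14.2188%.

14.2188%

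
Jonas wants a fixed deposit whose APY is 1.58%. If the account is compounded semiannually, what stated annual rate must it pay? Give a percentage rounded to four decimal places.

1.5738%

(1 + r/2)^2 − 1 = 0.0158, so 1 + r/2 = 1.0158^(1/2).
r/2 = 0.007869, so r = 0.015738 = 1.5738%.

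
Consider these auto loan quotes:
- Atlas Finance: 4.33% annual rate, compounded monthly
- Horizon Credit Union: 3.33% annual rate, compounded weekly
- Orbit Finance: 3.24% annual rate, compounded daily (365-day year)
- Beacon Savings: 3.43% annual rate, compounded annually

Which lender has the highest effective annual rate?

Atlas Finance

Atlas Finance: (1 + 0.0433/12)^12 − 1 = 4.417%
Horizon Credit Union: (1 + 0.0333/52)^52 − 1 = 3.385%
Orbit Finance: (1 + 0.0324/365)^365 − 1 = 3.293%
Beacon Savings: compounded annually, EAR = 3.430%
The highest effective annual rate is Atlas Finance at 4.417%.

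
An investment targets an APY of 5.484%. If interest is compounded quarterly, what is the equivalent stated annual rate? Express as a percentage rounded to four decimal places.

5.3747%

(1 + r/4)^4 − 1 = 0.05484, so 1 + r/4 = 1.05484^(1/4).
r/4 = 0.013437, so r = 0.053747 = 5.3747%.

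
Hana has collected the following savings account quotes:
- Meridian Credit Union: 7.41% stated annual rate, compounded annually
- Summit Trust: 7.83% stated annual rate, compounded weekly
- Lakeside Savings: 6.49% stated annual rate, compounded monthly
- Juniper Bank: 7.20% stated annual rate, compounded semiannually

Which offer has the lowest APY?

Lakeside Savings

Meridian Credit Union: compounded annually, EAR = 7.410%
Summit Trust: (1 + 0.0783/52)^52 − 1 = 8.138%
Lakeside Savings: (1 + 0.0649/12)^12 − 1 = 6.687%
Juniper Bank: (1 + 0.0720/2)^2 − 1 = 7.330%
The lowest effective annual rate is Lakeside Savings at 6.687%.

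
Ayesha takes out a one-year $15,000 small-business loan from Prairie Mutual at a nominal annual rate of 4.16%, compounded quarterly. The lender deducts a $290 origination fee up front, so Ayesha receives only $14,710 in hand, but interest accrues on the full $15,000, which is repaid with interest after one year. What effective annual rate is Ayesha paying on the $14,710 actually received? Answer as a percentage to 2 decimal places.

6.28%

Amount owed after one year: 15,000 × (1 + 0.0416/4)^4 = 15,000 × 1.042253 = $15,633.80.
Effective rate on net proceeds: 15,633.80 / 14,710 − 1 = 0.062801 = 6.28%.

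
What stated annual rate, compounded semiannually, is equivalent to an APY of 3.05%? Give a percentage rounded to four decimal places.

(1 + r/2)^2 − 1 = 0.0305, so 1 + r/2 = 1.0305^(1/2).
r/2 = 0.015135, so r = 0.030271 = 3.0271%.

3.0271%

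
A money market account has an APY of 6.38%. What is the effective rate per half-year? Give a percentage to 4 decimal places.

3.1407%

The per-half-year rate i satisfies (1 + i)^2 = 1 + 0.0638.
i = 1.0638^(1/2) − 1 = 0.0314068 = 3.1407%.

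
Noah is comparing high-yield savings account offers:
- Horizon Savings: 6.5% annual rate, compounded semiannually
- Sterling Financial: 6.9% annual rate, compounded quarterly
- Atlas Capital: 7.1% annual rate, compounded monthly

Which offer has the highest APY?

Horizon Savings: (1 + 0.065/2)^2 − 1 = 6.606%
Sterling Financial: (1 + 0.069/4)^4 − 1 = 7.081%
Atlas Capital: (1 + 0.071/12)^12 − 1 = 7.336%
The highest effective annual rate is Atlas Capital at 7.336%.

Atlas Capital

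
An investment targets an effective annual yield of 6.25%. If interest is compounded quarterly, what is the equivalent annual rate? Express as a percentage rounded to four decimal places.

6.1086%

(1 + r/4)^4 − 1 = 0.0625, so 1 + r/4 = 1.0625^(1/4).
r/4 = 0.015272, so r = 0.061086 = 6.1086%.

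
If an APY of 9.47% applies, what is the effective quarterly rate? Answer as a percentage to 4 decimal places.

2.2878%

The per-quarter rate i satisfies (1 + i)^4 = 1 + 0.0947.
i = 1.0947^(1/4) − 1 = 0.0228779 = 2.2878%.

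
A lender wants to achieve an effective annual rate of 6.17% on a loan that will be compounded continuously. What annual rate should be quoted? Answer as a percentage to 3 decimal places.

Continuous: nominal r satisfies e^r − 1 = 0.0617.
r = ln(1 + 0.0617) = ln(1.0617) = 0.059871 = 5.987%.

5.987%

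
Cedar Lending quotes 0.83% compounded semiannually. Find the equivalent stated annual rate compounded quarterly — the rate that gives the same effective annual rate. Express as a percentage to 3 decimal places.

0.829%

EAR = (1 + 0.0083/2)^2 − 1 = 0.008317.
Solve (1 + r/4)^4 = 1.008317: r/4 = 1.008317^(1/4) − 1 = 0.002073, so r = 0.008291 = 0.829%.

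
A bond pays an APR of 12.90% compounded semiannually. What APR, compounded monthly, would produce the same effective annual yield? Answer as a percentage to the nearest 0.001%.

EAR = (1 + 0.1290/2)^2 − 1 = 0.133160.
Solve (1 + r/12)^12 = 1.133160: r/12 = 1.133160^(1/12) − 1 = 0.010472, so r = 0.125664 = 12.566%.

12.566%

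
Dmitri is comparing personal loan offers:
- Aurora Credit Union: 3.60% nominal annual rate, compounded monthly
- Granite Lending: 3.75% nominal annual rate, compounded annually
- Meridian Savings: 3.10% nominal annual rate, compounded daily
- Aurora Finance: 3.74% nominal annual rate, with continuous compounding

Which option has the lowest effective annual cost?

Aurora Credit Union: (1 + 0.0360/12)^12 − 1 = 3.660%
Granite Lending: compounded annually, EAR = 3.750%
Meridian Savings: (1 + 0.0310/365)^365 − 1 = 3.148%
Aurora Finance: e^0.0374 − 1 = 3.811%
The lowest effective annual rate is Meridian Savings at 3.148%.

Meridian Savings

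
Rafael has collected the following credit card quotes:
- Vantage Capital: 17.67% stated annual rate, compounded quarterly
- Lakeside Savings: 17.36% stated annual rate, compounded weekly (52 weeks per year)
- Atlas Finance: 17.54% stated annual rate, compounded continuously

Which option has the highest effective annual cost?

Atlas Finance

Vantage Capital: (1 + 0.1767/4)^4 − 1 = 18.876%
Lakeside Savings: (1 + 0.1736/52)^52 − 1 = 18.924%
Atlas Finance: e^0.1754 − 1 = 19.172%
The highest effective annual rate is Atlas Finance at 19.172%.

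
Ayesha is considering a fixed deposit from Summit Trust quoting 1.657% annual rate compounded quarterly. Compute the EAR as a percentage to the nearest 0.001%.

1.667%

EAR = (1 + 0.01657/4)^4 − 1.
= (1 + 0.004143)^4 − 1 = 1.016673 − 1 = 1.667%.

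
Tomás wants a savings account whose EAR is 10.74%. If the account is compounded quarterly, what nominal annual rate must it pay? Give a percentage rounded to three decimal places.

10.333%

(1 + r/4)^4 − 1 = 0.1074, so 1 + r/4 = 1.1074^(1/4).
r/4 = 0.025832, so r = 0.103327 = 10.333%.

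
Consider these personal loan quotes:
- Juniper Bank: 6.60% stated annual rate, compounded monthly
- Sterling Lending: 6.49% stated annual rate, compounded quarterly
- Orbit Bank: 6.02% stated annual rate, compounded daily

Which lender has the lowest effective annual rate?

Orbit Bank

Juniper Bank: (1 + 0.0660/12)^12 − 1 = 6.803%
Sterling Lending: (1 + 0.0649/4)^4 − 1 = 6.650%
Orbit Bank: (1 + 0.0602/365)^365 − 1 = 6.204%
The lowest effective annual rate is Orbit Bank at 6.204%.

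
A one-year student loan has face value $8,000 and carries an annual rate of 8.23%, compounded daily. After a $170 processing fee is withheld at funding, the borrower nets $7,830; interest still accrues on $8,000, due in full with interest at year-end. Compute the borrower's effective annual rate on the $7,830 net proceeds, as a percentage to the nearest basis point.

Amount owed after one year: 8,000 × (1 + 0.0823/365)^365 = 8,000 × 1.085771 = $8,686.17.
Effective rate on net proceeds: 8,686.17 / 7,830 − 1 = 0.109345 = 10.93%.

10.93%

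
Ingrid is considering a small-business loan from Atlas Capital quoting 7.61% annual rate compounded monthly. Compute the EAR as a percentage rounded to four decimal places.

EAR = (1 + 0.0761/12)^12 − 1.
= (1 + 0.006342)^12 − 1 = 1.078811 − 1 = 7.8811%.

7.8811%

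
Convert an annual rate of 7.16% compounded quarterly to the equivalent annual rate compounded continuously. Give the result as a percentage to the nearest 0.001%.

EAR = (1 + 0.0716/4)^4 − 1 = 0.073546.
Equivalent continuous rate: r = ln(1 + 0.073546) = 0.070967 = 7.097%.

7.097%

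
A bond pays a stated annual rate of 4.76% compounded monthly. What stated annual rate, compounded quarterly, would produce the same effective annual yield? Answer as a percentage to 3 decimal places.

EAR = (1 + 0.0476/12)^12 − 1 = 0.048652.
Solve (1 + r/4)^4 = 1.048652: r/4 = 1.048652^(1/4) − 1 = 0.011947, so r = 0.047789 = 4.779%.

4.779%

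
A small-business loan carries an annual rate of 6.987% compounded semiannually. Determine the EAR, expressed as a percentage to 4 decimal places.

EAR = (1 + 0.06987/2)^2 − 1.
= 1.071090 − 1 = 7.1090%.

7.1090%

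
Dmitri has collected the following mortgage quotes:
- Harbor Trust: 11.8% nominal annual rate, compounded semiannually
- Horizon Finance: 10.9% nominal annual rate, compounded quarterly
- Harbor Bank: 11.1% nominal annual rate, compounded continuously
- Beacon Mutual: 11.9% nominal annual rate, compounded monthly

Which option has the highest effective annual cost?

Beacon Mutual

Harbor Trust: (1 + 0.118/2)^2 − 1 = 12.148%
Horizon Finance: (1 + 0.109/4)^4 − 1 = 11.354%
Harbor Bank: e^0.111 − 1 = 11.739%
Beacon Mutual: (1 + 0.119/12)^12 − 1 = 12.571%
The highest effective annual rate is Beacon Mutual at 12.571%.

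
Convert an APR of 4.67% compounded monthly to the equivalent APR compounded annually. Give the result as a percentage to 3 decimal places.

4.771%

EAR = (1 + 0.0467/12)^12 − 1 = 0.047713.
Compounded annually, the equivalent nominal rate is the EAR itself: 4.771%.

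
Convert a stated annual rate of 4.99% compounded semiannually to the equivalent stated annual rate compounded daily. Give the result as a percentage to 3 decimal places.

EAR = (1 + 0.0499/2)^2 − 1 = 0.050523.
Solve (1 + r/365)^365 = 1.050523: r/365 = 1.050523^(1/365) − 1 = 0.000135, so r = 0.049291 = 4.929%.

4.929%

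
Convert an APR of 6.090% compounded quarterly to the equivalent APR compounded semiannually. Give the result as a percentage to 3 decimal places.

EAR = (1 + 0.06090/4)^4 − 1 = 0.062305.
Solve (1 + r/2)^2 = 1.062305: r/2 = 1.062305^(1/2) − 1 = 0.030682, so r = 0.061364 = 6.136%.

6.136%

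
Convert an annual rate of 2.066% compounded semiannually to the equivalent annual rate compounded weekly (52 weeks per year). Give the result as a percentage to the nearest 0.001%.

2.056%

EAR = (1 + 0.02066/2)^2 − 1 = 0.020767.
Solve (1 + r/52)^52 = 1.020767: r/52 = 1.020767^(1/52) − 1 = 0.000395, so r = 0.020558 = 2.056%.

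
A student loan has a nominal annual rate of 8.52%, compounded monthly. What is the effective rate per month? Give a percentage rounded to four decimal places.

0.7100%

With a nominal annual rate compounded monthly, the periodic rate is the nominal rate divided by 12.
i = 0.0852 / 12 = 0.0071000 = 0.7100%.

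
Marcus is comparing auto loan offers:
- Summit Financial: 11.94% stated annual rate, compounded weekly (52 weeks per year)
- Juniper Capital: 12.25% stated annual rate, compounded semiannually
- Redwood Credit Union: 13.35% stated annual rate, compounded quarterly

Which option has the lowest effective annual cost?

Juniper Capital

Summit Financial: (1 + 0.1194/52)^52 − 1 = 12.667%
Juniper Capital: (1 + 0.1225/2)^2 − 1 = 12.625%
Redwood Credit Union: (1 + 0.1335/4)^4 − 1 = 14.033%
The lowest effective annual rate is Juniper Capital at 12.625%.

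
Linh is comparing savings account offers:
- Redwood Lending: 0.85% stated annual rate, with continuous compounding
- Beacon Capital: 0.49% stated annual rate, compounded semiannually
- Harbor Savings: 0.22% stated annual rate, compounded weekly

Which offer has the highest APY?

Redwood Lending

Redwood Lending: e^0.0085 − 1 = 0.854%
Beacon Capital: (1 + 0.0049/2)^2 − 1 = 0.491%
Harbor Savings: (1 + 0.0022/52)^52 − 1 = 0.220%
The highest effective annual rate is Redwood Lending at 0.854%.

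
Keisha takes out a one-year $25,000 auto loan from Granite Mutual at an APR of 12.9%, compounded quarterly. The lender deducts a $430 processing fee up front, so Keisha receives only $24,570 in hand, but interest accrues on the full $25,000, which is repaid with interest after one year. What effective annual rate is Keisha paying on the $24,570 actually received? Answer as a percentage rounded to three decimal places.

Amount owed after one year: 25,000 × (1 + 0.129/4)^4 = 25,000 × 1.135376 = $28,384.39.
Effective rate on net proceeds: 28,384.39 / 24,570 − 1 = 0.155246 = 15.525%.

15.525%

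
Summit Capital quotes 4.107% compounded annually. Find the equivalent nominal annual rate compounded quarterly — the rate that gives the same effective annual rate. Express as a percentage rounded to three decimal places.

4.045%

Compounded annually, EAR = nominal = 0.041070.
Solve (1 + r/4)^4 = 1.041070: r/4 = 1.041070^(1/4) − 1 = 0.010113, so r = 0.040452 = 4.045%.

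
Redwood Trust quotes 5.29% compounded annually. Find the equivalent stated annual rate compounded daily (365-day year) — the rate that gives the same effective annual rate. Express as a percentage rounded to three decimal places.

5.155%

Compounded annually, EAR = nominal = 0.052900.
Solve (1 + r/365)^365 = 1.052900: r/365 = 1.052900^(1/365) − 1 = 0.000141, so r = 0.051552 = 5.155%.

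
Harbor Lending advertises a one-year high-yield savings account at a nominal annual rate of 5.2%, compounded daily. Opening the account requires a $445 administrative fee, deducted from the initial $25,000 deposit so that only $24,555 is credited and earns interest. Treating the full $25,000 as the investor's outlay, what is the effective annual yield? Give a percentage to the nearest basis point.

Value after one year: 24,555 × (1 + 0.052/365)^365 = 24,555 × 1.053372 = $25,865.55.
Effective yield on the $25,000 outlay: 25,865.55 / 25,000 − 1 = 0.034622 = 3.46%.

3.46%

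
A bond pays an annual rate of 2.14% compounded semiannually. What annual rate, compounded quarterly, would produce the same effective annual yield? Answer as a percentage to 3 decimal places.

EAR = (1 + 0.0214/2)^2 − 1 = 0.021514.
Solve (1 + r/4)^4 = 1.021514: r/4 = 1.021514^(1/4) − 1 = 0.005336, so r = 0.021343 = 2.134%.

2.134%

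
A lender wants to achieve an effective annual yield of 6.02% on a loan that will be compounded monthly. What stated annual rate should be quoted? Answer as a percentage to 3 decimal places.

(1 + r/12)^12 − 1 = 0.0602, so 1 + r/12 = 1.0602^(1/12).
r/12 = 0.004883, so r = 0.058600 = 5.860%.

5.860%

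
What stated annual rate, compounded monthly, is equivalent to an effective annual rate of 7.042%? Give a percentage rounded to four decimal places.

(1 + r/12)^12 − 1 = 0.07042, so 1 + r/12 = 1.07042^(1/12).
r/12 = 0.005687, so r = 0.068244 = 6.8244%.

6.8244%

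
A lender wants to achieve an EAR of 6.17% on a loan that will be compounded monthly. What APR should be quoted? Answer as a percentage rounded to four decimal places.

6.0021%

(1 + r/12)^12 − 1 = 0.0617, so 1 + r/12 = 1.0617^(1/12).
r/12 = 0.005002, so r = 0.060021 = 6.0021%.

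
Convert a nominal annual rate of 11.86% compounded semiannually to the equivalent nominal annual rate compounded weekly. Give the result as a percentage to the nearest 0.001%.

11.534%

EAR = (1 + 0.1186/2)^2 − 1 = 0.122116.
Solve (1 + r/52)^52 = 1.122116: r/52 = 1.122116^(1/52) − 1 = 0.002218, so r = 0.115344 = 11.534%.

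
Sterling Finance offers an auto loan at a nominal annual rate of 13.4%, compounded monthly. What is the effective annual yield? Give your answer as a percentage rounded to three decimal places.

EAR = (1 + 0.134/12)^12 − 1.
= (1 + 0.011167)^12 − 1 = 1.142544 − 1 = 14.254%.

14.254%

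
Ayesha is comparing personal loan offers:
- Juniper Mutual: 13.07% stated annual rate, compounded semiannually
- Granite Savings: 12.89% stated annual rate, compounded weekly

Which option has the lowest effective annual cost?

Juniper Mutual

Juniper Mutual: (1 + 0.1307/2)^2 − 1 = 13.497%
Granite Savings: (1 + 0.1289/52)^52 − 1 = 13.739%
The lowest effective annual rate is Juniper Mutual at 13.497%.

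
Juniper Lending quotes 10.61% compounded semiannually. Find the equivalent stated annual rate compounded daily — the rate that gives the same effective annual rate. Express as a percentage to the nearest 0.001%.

10.340%

EAR = (1 + 0.1061/2)^2 − 1 = 0.108914.
Solve (1 + r/365)^365 = 1.108914: r/365 = 1.108914^(1/365) − 1 = 0.000283, so r = 0.103396 = 10.340%.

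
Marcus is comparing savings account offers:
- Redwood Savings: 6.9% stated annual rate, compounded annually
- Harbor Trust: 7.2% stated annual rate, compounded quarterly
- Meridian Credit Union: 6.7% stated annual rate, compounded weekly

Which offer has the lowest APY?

Redwood Savings: compounded annually, EAR = 6.900%
Harbor Trust: (1 + 0.072/4)^4 − 1 = 7.397%
Meridian Credit Union: (1 + 0.067/52)^52 − 1 = 6.925%
The lowest effective annual rate is Redwood Savings at 6.900%.

Redwood Savings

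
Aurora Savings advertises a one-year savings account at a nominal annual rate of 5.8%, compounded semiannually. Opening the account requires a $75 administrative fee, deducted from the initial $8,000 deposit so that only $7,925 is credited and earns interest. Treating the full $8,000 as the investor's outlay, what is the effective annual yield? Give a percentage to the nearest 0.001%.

4.891%

Value after one year: 7,925 × (1 + 0.058/2)^2 = 7,925 × 1.058841 = $8,391.31.
Effective yield on the $8,000 outlay: 8,391.31 / 8,000 − 1 = 0.048914 = 4.891%.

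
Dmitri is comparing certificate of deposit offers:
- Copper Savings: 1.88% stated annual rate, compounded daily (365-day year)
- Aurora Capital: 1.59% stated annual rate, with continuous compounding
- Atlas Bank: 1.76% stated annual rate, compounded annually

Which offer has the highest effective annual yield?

Copper Savings

Copper Savings: (1 + 0.0188/365)^365 − 1 = 1.898%
Aurora Capital: e^0.0159 − 1 = 1.603%
Atlas Bank: compounded annually, EAR = 1.760%
The highest effective annual rate is Copper Savings at 1.898%.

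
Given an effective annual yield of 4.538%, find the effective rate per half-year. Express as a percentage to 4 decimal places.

2.2438%

The per-half-year rate i satisfies (1 + i)^2 = 1 + 0.04538.
i = 1.04538^(1/2) − 1 = 0.0224383 = 2.2438%.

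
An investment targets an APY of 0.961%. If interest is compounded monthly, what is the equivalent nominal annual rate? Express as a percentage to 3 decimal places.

(1 + r/12)^12 − 1 = 0.00961, so 1 + r/12 = 1.00961^(1/12).
r/12 = 0.000797, so r = 0.009568 = 0.957%.

0.957%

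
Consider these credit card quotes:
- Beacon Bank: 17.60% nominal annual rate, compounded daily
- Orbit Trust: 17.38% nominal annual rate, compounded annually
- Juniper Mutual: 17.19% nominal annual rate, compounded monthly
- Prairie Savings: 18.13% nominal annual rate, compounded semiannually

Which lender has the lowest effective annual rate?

Orbit Trust

Beacon Bank: (1 + 0.1760/365)^365 − 1 = 19.239%
Orbit Trust: compounded annually, EAR = 17.380%
Juniper Mutual: (1 + 0.1719/12)^12 − 1 = 18.611%
Prairie Savings: (1 + 0.1813/2)^2 − 1 = 18.952%
The lowest effective annual rate is Orbit Trust at 17.380%.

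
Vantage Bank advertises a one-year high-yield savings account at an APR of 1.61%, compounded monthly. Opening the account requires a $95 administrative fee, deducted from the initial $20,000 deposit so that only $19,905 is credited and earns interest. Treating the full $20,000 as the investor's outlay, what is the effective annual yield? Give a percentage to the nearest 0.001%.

Value after one year: 19,905 × (1 + 0.0161/12)^12 = 19,905 × 1.016219 = $20,227.85.
Effective yield on the $20,000 outlay: 20,227.85 / 20,000 − 1 = 0.011392 = 1.139%.

1.139%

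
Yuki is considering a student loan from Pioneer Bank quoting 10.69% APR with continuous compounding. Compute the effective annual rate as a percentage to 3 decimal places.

With continuous compounding, EAR = e^0.1069 − 1.
e^0.1069 = 1.112823, so EAR = 0.112823 = 11.282%.

11.282%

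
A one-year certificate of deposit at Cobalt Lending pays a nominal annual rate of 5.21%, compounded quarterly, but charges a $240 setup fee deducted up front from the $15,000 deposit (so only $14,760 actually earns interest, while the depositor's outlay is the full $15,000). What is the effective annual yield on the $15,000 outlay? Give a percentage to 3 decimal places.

Value after one year: 14,760 × (1 + 0.0521/4)^4 = 14,760 × 1.053127 = $15,544.15.
Effective yield on the $15,000 outlay: 15,544.15 / 15,000 − 1 = 0.036277 = 3.628%.

3.628%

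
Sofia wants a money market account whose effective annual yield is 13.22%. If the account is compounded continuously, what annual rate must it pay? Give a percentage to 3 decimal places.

Continuous: nominal r satisfies e^r − 1 = 0.1322.
r = ln(1 + 0.1322) = ln(1.1322) = 0.124163 = 12.416%.

12.416%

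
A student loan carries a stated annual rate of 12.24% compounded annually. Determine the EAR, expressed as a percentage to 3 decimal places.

12.240%

Annual compounding means the effective rate equals the nominal rate: 12.240%.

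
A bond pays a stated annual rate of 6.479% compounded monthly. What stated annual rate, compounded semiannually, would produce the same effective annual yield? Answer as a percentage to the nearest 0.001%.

EAR = (1 + 0.06479/12)^12 − 1 = 0.066749.
Solve (1 + r/2)^2 = 1.066749: r/2 = 1.066749^(1/2) − 1 = 0.032835, so r = 0.065671 = 6.567%.

6.567%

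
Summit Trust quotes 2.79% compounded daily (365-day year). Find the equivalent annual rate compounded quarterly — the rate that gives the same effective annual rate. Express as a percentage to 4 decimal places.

EAR = (1 + 0.0279/365)^365 − 1 = 0.028292.
Solve (1 + r/4)^4 = 1.028292: r/4 = 1.028292^(1/4) − 1 = 0.006999, so r = 0.027996 = 2.7996%.

2.7996%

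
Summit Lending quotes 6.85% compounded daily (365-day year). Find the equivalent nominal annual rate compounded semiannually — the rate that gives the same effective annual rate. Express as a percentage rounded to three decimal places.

EAR = (1 + 0.0685/365)^365 − 1 = 0.070894.
Solve (1 + r/2)^2 = 1.070894: r/2 = 1.070894^(1/2) − 1 = 0.034840, so r = 0.069680 = 6.968%.

6.968%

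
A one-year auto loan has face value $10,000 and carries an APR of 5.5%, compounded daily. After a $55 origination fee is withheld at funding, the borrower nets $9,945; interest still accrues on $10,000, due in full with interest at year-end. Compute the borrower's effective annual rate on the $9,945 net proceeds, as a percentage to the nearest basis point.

Amount owed after one year: 10,000 × (1 + 0.055/365)^365 = 10,000 × 1.056536 = $10,565.36.
Effective rate on net proceeds: 10,565.36 / 9,945 − 1 = 0.062379 = 6.24%.

6.24%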